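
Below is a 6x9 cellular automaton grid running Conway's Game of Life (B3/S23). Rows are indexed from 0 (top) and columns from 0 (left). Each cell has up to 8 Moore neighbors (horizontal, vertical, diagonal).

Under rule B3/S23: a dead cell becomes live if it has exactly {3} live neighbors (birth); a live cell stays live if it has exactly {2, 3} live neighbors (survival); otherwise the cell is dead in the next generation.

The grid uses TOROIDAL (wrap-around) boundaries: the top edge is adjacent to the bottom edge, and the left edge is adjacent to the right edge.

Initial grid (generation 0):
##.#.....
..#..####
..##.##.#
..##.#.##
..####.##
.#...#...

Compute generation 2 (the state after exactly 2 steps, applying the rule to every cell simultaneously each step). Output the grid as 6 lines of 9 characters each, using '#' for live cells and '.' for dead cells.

Answer: .#..#....
....####.
.#......#
..#......
..#..#.#.
..#......

Derivation:
Simulating step by step:
Generation 0 (given above): 26 live cells
Generation 1: 21 live cells
##..##.##
.....#..#
##.......
##.......
##...#.##
.#...##.#
Generation 2: 13 live cells
(generation 2 grid is the final answer)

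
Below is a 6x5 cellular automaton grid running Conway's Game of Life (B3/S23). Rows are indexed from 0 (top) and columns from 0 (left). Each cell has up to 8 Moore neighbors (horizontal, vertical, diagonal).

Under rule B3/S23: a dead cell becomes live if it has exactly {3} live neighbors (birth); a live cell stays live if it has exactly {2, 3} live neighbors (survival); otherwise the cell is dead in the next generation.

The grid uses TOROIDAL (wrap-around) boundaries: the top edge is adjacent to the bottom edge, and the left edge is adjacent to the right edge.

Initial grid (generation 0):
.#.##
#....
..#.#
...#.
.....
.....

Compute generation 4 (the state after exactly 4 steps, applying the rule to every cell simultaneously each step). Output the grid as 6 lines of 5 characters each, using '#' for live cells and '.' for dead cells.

Answer: .#...
#.#..
.#.#.
..#..
.....
.....

Derivation:
Simulating step by step:
Generation 0 (given above): 7 live cells
Generation 1: 8 live cells
#...#
###..
...##
...#.
.....
.....
Generation 2: 10 live cells
#...#
.##..
##.##
...##
.....
.....
Generation 3: 6 live cells
##...
..#..
.#...
..##.
.....
.....
Generation 4: 6 live cells
(generation 4 grid is the final answer)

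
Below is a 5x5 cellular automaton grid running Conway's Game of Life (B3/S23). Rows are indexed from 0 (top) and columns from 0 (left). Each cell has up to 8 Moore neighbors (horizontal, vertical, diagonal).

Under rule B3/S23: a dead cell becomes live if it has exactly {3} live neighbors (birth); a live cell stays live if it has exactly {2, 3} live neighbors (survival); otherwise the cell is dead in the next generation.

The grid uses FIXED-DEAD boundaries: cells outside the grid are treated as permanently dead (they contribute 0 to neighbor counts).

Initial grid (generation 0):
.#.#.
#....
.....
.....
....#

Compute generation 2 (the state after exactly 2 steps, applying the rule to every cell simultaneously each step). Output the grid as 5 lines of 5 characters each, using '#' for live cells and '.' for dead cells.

Simulating step by step:
Generation 0 (given above): 4 live cells
Generation 1: 0 live cells
.....
.....
.....
.....
.....
Generation 2: 0 live cells
(generation 2 grid is the final answer)

Answer: .....
.....
.....
.....
.....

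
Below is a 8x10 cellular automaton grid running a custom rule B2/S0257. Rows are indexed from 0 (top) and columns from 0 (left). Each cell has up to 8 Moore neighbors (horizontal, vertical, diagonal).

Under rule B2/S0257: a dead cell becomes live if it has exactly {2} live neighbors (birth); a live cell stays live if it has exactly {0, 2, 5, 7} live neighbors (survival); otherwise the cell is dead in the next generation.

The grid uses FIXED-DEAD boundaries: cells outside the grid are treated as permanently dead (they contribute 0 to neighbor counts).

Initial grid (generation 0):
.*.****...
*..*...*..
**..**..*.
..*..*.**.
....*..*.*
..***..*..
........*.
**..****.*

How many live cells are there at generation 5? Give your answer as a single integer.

Answer: 30

Derivation:
Simulating step by step:
Generation 0 (given above): 32 live cells
Generation 1: 22 live cells
*..*.***..
.......**.
*....*...*
*.........
.*........
....****.*
*........*
.....***..
Generation 2: 22 live cells
*..**.....
**.......*
.*...***..
*.........
*...*..**.
**...**...
*.........
......*.*.
Generation 3: 20 live cells
*.*.......
...*...***
..*...*.*.
*...*.....
.......*..
....***.*.
*.........
......***.
Generation 4: 27 live cells
**.*...*.*
...*..*..*
.*..**....
**.****.*.
...*...**.
.....**...
*...*....*
.......*..
Generation 5: 30 live cells
....*.*...
...*..**..
.*..**..**
**..*...**
**.*....**
...*.**..*
*......***
.......**.
Population at generation 5: 30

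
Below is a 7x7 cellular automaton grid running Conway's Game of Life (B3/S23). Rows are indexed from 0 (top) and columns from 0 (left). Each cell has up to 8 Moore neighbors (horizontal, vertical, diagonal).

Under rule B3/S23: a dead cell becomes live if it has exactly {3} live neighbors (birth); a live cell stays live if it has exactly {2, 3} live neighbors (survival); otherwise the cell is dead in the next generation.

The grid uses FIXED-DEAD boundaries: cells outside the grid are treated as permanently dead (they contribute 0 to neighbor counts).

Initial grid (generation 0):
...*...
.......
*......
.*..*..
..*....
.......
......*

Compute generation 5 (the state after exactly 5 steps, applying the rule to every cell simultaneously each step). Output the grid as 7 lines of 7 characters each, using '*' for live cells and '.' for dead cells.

Answer: .......
.......
.......
.......
.......
.......
.......

Derivation:
Simulating step by step:
Generation 0 (given above): 6 live cells
Generation 1: 1 live cells
.......
.......
.......
.*.....
.......
.......
.......
Generation 2: 0 live cells
.......
.......
.......
.......
.......
.......
.......
Generation 3: 0 live cells
.......
.......
.......
.......
.......
.......
.......
Generation 4: 0 live cells
.......
.......
.......
.......
.......
.......
.......
Generation 5: 0 live cells
(generation 5 grid is the final answer)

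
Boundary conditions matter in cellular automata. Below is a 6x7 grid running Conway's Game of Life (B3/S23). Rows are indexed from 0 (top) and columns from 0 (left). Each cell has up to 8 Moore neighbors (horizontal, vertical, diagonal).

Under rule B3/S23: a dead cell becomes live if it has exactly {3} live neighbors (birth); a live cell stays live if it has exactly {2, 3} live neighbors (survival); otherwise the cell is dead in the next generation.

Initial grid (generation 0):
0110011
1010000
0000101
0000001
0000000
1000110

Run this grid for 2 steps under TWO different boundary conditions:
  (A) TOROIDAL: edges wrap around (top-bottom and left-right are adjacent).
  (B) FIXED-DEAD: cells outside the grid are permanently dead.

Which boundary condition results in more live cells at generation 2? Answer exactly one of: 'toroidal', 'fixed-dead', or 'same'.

Answer: toroidal

Derivation:
Under TOROIDAL boundary, generation 2:
1000010
1010000
1100110
1000100
1000000
1110000
Population = 14

Under FIXED-DEAD boundary, generation 2:
0111000
0111000
0000111
0000111
0000000
0000000
Population = 12

Comparison: toroidal=14, fixed-dead=12 -> toroidal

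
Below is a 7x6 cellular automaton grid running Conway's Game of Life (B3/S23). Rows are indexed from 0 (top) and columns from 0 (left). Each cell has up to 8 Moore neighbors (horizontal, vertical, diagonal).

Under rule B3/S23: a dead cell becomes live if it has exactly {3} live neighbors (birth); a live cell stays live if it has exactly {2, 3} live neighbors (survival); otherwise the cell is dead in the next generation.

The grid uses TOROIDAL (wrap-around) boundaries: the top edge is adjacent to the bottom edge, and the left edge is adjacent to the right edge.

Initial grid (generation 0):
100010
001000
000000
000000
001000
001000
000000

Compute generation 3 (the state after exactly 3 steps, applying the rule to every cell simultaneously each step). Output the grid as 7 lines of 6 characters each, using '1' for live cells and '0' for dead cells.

Answer: 000000
000000
000000
000000
000000
000000
000000

Derivation:
Simulating step by step:
Generation 0 (given above): 5 live cells
Generation 1: 0 live cells
000000
000000
000000
000000
000000
000000
000000
Generation 2: 0 live cells
000000
000000
000000
000000
000000
000000
000000
Generation 3: 0 live cells
(generation 3 grid is the final answer)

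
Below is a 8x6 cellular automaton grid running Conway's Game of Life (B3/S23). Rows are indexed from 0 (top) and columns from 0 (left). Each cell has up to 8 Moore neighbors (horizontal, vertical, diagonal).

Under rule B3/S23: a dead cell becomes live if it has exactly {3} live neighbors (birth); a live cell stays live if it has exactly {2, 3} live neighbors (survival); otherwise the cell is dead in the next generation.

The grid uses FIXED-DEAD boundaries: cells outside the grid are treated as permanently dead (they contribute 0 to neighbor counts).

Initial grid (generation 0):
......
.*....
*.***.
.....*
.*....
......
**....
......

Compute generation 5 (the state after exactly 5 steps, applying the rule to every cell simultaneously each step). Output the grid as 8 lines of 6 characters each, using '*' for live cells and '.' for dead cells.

Answer: ......
.*....
..*...
.*....
......
......
......
......

Derivation:
Simulating step by step:
Generation 0 (given above): 9 live cells
Generation 1: 13 live cells
......
.***..
.****.
.****.
......
**....
......
......
Generation 2: 8 live cells
..*...
.*..*.
*.....
.*..*.
*..*..
......
......
......
Generation 3: 5 live cells
......
.*....
**....
**....
......
......
......
......
Generation 4: 5 live cells
......
**....
..*...
**....
......
......
......
......
Generation 5: 3 live cells
(generation 5 grid is the final answer)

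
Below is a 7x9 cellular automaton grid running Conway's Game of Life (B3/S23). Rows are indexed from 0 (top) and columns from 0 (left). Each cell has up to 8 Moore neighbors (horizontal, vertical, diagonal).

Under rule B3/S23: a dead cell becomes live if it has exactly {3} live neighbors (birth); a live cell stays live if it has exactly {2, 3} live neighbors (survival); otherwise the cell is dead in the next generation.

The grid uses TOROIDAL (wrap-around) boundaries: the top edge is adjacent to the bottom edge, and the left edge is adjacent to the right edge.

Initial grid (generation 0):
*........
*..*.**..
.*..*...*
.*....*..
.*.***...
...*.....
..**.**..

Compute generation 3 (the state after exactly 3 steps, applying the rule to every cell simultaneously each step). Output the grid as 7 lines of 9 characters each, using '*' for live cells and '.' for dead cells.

Simulating step by step:
Generation 0 (given above): 19 live cells
Generation 1: 22 live cells
.***.....
**..**..*
.**.*.**.
.*.*.....
...***...
......*..
..***....
Generation 2: 19 live cells
.....*...
....*****
....*.***
.*....*..
..****...
..*......
.*..*....
Generation 3: 16 live cells
(generation 3 grid is the final answer)

Answer: .......*.
....*...*
*...*...*
..*...*..
.*****...
.**..*...
.........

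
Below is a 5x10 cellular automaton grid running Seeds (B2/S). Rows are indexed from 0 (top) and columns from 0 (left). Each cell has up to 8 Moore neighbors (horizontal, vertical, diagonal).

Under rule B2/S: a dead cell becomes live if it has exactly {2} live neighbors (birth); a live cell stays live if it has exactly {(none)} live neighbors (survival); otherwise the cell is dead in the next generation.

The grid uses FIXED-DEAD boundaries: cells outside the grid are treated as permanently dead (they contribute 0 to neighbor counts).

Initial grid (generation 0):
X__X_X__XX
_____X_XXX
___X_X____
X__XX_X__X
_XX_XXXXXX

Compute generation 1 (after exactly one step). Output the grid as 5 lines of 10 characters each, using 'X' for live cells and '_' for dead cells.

Answer: __________
__XX______
__X_______
__________
X_________

Derivation:
Simulating step by step:
Generation 0 (given above): 24 live cells
Generation 1: 4 live cells
(generation 1 grid is the final answer)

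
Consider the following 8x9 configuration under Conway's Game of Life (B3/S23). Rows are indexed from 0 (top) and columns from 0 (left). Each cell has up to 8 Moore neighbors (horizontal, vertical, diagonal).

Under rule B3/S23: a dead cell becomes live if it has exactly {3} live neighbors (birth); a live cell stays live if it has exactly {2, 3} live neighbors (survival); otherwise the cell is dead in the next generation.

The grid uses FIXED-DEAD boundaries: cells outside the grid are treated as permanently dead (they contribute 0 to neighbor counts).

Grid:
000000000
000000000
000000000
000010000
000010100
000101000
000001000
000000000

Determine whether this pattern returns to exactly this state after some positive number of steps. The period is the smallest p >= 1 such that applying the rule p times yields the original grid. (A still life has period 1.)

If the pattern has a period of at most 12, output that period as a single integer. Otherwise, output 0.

Answer: 2

Derivation:
Simulating and comparing each generation to the original:
Gen 0 (original, given above): 6 live cells
Gen 1: 6 live cells, differs from original
Gen 2: 6 live cells, MATCHES original -> period = 2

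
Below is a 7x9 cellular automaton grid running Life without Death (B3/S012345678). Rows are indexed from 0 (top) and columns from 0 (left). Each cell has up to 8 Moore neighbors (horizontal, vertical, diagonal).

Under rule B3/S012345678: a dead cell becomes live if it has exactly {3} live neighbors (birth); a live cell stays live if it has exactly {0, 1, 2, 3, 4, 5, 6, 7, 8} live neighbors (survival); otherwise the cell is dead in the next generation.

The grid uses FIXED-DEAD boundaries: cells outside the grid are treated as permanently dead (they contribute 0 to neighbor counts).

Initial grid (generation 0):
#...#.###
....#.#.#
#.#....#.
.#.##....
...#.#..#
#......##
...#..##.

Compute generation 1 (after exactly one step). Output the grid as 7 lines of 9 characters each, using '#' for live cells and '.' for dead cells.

Simulating step by step:
Generation 0 (given above): 23 live cells
Generation 1: 32 live cells
(generation 1 grid is the final answer)

Answer: #...#.###
.#.##.#.#
###.##.#.
.#.##....
..##.#.##
#...#..##
...#..###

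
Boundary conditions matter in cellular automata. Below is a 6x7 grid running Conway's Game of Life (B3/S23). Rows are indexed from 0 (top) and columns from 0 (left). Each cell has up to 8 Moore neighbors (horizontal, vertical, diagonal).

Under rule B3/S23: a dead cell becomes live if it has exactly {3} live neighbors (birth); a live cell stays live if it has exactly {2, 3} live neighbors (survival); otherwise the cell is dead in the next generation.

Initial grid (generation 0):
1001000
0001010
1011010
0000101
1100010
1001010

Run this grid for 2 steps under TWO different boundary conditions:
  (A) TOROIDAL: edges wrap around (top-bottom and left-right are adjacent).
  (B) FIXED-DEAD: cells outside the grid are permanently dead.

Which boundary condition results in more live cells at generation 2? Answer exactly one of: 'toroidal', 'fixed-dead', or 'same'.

Answer: toroidal

Derivation:
Under TOROIDAL boundary, generation 2:
0001000
0100000
0100000
0000011
1000101
1011001
Population = 12

Under FIXED-DEAD boundary, generation 2:
0000000
0001010
0000011
1000000
0000001
1100010
Population = 9

Comparison: toroidal=12, fixed-dead=9 -> toroidal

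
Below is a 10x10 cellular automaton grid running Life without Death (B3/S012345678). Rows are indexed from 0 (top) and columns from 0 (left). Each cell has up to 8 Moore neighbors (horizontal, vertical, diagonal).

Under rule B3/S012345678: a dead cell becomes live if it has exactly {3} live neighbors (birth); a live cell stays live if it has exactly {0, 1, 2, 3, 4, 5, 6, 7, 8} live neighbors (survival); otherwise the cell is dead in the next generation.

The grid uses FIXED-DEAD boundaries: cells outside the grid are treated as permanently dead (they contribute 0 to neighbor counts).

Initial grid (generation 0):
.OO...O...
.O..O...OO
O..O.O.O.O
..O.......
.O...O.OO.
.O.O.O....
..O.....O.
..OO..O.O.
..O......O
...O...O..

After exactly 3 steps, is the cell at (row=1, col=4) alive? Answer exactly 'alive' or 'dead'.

Answer: alive

Derivation:
Simulating step by step:
Generation 0 (given above): 30 live cells
Generation 1: 55 live cells
.OO...O...
OO.OOOOOOO
OOOOOO.O.O
.OO.O..O..
.O..OOOOO.
.O.OOOOOO.
.OO.O..OO.
.OOO..OOOO
..O....OOO
...O...O..
Generation 2: 64 live cells
OOOOO.O.O.
OO.OOOOOOO
OOOOOO.O.O
.OO.O..O..
OO..OOOOO.
OO.OOOOOOO
OOO.O..OO.
.OOO..OOOO
.OO....OOO
...O...O..
Generation 3: 67 live cells
OOOOO.O.OO
OO.OOOOOOO
OOOOOO.O.O
.OO.O..O..
OO..OOOOOO
OO.OOOOOOO
OOO.O..OO.
.OOO..OOOO
.OO....OOO
..OO...O..

Cell (1,4) at generation 3: 1 -> alive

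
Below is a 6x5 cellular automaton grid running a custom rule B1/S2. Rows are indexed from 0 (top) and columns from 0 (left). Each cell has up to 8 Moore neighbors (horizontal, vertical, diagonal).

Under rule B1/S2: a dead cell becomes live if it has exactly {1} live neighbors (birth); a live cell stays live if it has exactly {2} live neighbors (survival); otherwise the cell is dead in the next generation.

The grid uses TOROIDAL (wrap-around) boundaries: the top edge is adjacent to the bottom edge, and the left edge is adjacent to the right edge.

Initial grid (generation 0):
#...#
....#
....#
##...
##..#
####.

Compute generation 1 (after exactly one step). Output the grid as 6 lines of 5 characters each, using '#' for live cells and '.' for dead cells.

Answer: .....
.#...
..#.#
.....
.....
.....

Derivation:
Simulating step by step:
Generation 0 (given above): 13 live cells
Generation 1: 3 live cells
(generation 1 grid is the final answer)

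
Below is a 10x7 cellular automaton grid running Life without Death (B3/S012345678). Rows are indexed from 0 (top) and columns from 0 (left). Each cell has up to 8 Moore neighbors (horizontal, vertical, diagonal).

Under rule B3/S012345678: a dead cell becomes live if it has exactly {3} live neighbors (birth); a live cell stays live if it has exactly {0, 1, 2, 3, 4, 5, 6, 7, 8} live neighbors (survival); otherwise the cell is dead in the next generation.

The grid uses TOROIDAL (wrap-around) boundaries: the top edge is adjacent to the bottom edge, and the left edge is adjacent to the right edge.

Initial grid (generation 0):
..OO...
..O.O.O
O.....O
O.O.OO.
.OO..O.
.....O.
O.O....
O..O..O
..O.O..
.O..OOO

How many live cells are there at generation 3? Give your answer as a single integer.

Simulating step by step:
Generation 0 (given above): 26 live cells
Generation 1: 40 live cells
OOOO..O
OOO.OOO
O...O.O
O.OOOO.
.OOO.O.
..O..OO
OOO....
O.OO..O
.OO.O..
.O..OOO
Generation 2: 43 live cells
OOOO..O
OOO.OOO
O...O.O
O.OOOO.
OOOO.O.
..O.OOO
OOO..O.
O.OO..O
.OO.O..
.O..OOO
Generation 3: 45 live cells
OOOO..O
OOO.OOO
O...O.O
O.OOOO.
OOOO.O.
..O.OOO
OOO..O.
O.OOOOO
.OO.O..
.O..OOO
Population at generation 3: 45

Answer: 45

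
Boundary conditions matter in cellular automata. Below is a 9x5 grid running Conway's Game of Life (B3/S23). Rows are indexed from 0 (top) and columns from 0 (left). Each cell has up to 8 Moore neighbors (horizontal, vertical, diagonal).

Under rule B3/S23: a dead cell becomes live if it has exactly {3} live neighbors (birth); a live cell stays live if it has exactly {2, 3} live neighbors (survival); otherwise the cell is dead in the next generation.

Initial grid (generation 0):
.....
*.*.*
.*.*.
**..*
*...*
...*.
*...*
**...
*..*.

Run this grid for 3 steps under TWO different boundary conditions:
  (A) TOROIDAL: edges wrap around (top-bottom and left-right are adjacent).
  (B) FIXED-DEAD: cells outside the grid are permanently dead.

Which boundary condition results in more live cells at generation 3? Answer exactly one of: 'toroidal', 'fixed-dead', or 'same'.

Under TOROIDAL boundary, generation 3:
.....
.....
.....
...**
.*...
.....
*...*
..*.*
.....
Population = 7

Under FIXED-DEAD boundary, generation 3:
..*..
.***.
.*.*.
**...
.....
*.**.
.**..
..*..
.*...
Population = 15

Comparison: toroidal=7, fixed-dead=15 -> fixed-dead

Answer: fixed-dead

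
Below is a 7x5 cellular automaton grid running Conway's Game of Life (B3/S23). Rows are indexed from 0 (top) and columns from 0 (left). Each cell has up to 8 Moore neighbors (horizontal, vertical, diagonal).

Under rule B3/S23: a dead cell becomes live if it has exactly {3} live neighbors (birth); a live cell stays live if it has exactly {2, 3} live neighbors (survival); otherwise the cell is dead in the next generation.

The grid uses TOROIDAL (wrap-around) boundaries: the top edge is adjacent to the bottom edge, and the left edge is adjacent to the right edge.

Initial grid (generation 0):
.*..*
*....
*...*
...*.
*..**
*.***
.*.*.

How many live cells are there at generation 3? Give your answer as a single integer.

Answer: 8

Derivation:
Simulating step by step:
Generation 0 (given above): 15 live cells
Generation 1: 10 live cells
.**.*
.*...
*...*
...*.
**...
.....
.*...
Generation 2: 14 live cells
.**..
.****
*...*
.*...
.....
**...
***..
Generation 3: 8 live cells
....*
....*
....*
*....
**...
*.*..
.....
Population at generation 3: 8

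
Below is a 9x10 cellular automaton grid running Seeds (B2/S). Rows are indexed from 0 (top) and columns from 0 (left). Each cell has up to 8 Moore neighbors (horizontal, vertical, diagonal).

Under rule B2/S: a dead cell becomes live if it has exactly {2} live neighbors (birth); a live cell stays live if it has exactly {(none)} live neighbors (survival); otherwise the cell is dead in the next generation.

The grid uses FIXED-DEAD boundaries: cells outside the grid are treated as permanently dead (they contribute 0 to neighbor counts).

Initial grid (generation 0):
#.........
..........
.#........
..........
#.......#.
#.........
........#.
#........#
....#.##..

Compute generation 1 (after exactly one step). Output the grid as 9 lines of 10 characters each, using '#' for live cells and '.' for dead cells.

Answer: ..........
##........
..........
##........
.#........
.#.....###
##.......#
.....##...
.....#..#.

Derivation:
Simulating step by step:
Generation 0 (given above): 11 live cells
Generation 1: 16 live cells
(generation 1 grid is the final answer)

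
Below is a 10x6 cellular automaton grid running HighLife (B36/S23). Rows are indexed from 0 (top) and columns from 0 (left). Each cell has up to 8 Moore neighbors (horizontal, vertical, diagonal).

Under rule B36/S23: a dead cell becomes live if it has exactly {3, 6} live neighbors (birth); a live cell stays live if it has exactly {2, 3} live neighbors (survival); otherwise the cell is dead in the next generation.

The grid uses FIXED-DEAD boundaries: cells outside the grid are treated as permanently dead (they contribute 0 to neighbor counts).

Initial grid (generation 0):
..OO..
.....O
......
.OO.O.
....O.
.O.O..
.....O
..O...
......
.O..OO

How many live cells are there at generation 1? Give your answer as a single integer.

Answer: 5

Derivation:
Simulating step by step:
Generation 0 (given above): 14 live cells
Generation 1: 5 live cells
......
......
......
...O..
.O..O.
....O.
..O...
......
......
......
Population at generation 1: 5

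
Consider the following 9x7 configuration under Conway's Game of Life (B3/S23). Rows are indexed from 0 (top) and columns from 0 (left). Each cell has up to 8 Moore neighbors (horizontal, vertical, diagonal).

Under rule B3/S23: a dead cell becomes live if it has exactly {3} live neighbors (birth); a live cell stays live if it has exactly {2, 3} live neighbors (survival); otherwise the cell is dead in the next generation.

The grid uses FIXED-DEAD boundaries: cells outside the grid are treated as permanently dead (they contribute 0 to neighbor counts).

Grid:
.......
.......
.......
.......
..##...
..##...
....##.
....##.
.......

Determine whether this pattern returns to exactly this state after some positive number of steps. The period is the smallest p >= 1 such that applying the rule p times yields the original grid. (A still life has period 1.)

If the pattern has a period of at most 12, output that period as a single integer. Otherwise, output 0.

Answer: 2

Derivation:
Simulating and comparing each generation to the original:
Gen 0 (original, given above): 8 live cells
Gen 1: 6 live cells, differs from original
Gen 2: 8 live cells, MATCHES original -> period = 2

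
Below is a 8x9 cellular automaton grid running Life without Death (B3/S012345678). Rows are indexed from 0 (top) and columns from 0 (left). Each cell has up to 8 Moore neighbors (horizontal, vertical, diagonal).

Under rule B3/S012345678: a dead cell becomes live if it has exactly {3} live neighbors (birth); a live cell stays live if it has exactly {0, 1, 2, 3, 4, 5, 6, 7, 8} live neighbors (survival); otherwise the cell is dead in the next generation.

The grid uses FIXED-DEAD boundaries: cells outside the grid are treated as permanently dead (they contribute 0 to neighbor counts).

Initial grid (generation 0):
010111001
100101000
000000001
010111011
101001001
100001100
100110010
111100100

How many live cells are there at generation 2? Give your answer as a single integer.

Simulating step by step:
Generation 0 (given above): 31 live cells
Generation 1: 44 live cells
011111001
101101000
001101111
011111111
101101001
100101110
100110010
111110100
Generation 2: 47 live cells
011111001
101101001
001101111
011111111
101101001
100101111
100110010
111111100
Population at generation 2: 47

Answer: 47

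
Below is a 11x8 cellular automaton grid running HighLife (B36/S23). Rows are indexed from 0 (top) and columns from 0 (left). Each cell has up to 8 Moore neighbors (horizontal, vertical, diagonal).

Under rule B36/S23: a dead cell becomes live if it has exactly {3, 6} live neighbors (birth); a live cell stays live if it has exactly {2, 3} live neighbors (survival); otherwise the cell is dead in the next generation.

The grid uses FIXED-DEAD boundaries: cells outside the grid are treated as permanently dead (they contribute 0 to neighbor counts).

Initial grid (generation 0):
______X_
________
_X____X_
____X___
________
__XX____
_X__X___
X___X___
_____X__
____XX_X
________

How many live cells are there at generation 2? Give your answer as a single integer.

Simulating step by step:
Generation 0 (given above): 14 live cells
Generation 1: 13 live cells
________
________
________
________
___X____
__XX____
_XX_X___
____XX__
_____XX_
____XXX_
________
Generation 2: 14 live cells
________
________
________
________
__XX____
_X__X___
_XX_XX__
___XX_X_
________
____X_X_
_____X__
Population at generation 2: 14

Answer: 14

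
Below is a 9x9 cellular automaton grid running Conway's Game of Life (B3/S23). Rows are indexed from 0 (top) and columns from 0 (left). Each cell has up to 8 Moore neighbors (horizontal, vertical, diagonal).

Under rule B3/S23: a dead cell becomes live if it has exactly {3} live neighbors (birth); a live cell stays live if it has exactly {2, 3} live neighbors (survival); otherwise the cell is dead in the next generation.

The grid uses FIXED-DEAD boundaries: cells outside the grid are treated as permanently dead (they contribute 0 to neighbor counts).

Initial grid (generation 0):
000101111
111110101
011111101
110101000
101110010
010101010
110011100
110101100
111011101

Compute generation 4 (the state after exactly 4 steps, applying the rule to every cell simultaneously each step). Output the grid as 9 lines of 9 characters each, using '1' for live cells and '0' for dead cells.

Simulating step by step:
Generation 0 (given above): 49 live cells
Generation 1: 22 live cells
010101101
100000001
000000100
100000010
100001000
000000010
000100010
000100000
101110110
Generation 2: 12 live cells
000000010
000001100
000000010
000000100
000000100
000000100
000000000
000000110
001110000
Generation 3: 14 live cells
000000100
000000110
000001010
000000110
000001110
000000000
000000110
000100000
000100000
Generation 4: 10 live cells
(generation 4 grid is the final answer)

Answer: 000000110
000001010
000001001
000000001
000001010
000001000
000000000
000000000
000000000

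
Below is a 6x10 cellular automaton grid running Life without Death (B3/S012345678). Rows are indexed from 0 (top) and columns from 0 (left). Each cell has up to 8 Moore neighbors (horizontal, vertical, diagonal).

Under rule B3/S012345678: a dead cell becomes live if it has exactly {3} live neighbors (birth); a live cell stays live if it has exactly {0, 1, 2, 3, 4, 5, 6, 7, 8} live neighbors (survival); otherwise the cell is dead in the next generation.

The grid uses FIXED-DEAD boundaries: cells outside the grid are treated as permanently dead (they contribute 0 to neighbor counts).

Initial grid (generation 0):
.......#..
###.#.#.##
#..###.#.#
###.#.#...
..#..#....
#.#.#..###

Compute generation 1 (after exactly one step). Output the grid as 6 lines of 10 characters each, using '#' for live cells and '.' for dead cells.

Simulating step by step:
Generation 0 (given above): 27 live cells
Generation 1: 36 live cells
(generation 1 grid is the final answer)

Answer: .#.....##.
###.#.#.##
#..###.#.#
###.#.#...
#.#.#####.
#####..###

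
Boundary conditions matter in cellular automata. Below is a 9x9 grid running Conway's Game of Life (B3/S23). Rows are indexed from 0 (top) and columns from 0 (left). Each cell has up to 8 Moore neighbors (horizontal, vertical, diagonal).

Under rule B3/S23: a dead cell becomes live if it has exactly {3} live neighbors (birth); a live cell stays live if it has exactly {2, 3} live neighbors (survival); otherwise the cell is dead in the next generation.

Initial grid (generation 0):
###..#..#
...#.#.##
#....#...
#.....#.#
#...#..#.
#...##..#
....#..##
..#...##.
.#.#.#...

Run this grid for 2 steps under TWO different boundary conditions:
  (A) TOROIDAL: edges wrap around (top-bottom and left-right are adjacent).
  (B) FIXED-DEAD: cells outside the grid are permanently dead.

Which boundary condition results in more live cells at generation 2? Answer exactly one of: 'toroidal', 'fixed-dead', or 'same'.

Under TOROIDAL boundary, generation 2:
#..#.#...
####.#.#.
#...#..#.
##.....#.
.###.....
###...###
##.......
#.#......
.........
Population = 28

Under FIXED-DEAD boundary, generation 2:
.###.##.#
..#......
#...#...#
##.......
####....#
..#...#.#
........#
..#...#.#
..#.#.#..
Population = 27

Comparison: toroidal=28, fixed-dead=27 -> toroidal

Answer: toroidal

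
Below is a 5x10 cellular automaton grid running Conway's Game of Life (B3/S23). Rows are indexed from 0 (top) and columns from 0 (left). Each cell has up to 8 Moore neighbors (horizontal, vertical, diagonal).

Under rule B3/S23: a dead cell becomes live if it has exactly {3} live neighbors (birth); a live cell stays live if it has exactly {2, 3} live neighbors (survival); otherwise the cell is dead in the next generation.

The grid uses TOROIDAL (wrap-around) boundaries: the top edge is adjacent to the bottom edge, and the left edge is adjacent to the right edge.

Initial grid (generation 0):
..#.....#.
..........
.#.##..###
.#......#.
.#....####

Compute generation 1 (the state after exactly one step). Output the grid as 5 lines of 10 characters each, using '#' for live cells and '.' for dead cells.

Simulating step by step:
Generation 0 (given above): 15 live cells
Generation 1: 17 live cells
(generation 1 grid is the final answer)

Answer: ........##
..##...#.#
#.#....###
.#....#...
###......#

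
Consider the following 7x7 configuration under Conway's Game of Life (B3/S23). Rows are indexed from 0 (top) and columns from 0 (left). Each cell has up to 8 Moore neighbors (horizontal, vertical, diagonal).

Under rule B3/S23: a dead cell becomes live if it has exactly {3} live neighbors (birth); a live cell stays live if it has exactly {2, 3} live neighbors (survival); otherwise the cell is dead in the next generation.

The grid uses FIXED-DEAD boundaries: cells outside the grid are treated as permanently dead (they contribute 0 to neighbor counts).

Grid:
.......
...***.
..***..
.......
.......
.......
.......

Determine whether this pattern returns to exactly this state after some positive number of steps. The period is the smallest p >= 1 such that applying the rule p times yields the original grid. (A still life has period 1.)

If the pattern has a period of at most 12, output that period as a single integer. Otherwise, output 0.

Simulating and comparing each generation to the original:
Gen 0 (original, given above): 6 live cells
Gen 1: 6 live cells, differs from original
Gen 2: 6 live cells, MATCHES original -> period = 2

Answer: 2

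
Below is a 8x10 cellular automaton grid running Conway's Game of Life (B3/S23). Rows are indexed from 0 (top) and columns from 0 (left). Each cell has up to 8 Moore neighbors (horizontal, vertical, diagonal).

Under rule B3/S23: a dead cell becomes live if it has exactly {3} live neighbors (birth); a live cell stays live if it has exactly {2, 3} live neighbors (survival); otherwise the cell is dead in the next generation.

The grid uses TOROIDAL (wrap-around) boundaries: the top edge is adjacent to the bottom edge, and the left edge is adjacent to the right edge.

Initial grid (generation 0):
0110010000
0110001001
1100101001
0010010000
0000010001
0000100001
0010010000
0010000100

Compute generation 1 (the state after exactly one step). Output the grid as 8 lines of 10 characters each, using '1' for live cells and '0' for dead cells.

Answer: 1001001000
0001001001
0001001001
0100111001
0000110000
0000110000
0001000000
0011001000

Derivation:
Simulating step by step:
Generation 0 (given above): 22 live cells
Generation 1: 22 live cells
(generation 1 grid is the final answer)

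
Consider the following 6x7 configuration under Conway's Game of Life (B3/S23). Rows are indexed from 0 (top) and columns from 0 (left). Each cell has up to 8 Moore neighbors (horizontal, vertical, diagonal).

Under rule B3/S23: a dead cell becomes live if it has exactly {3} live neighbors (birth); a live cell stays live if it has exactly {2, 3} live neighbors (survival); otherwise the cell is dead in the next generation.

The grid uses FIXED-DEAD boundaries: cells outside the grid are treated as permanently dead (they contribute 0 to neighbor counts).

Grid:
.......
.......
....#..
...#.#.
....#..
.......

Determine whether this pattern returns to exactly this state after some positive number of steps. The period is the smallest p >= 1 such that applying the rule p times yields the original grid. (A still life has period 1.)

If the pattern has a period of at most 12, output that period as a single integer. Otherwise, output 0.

Answer: 1

Derivation:
Simulating and comparing each generation to the original:
Gen 0 (original, given above): 4 live cells
Gen 1: 4 live cells, MATCHES original -> period = 1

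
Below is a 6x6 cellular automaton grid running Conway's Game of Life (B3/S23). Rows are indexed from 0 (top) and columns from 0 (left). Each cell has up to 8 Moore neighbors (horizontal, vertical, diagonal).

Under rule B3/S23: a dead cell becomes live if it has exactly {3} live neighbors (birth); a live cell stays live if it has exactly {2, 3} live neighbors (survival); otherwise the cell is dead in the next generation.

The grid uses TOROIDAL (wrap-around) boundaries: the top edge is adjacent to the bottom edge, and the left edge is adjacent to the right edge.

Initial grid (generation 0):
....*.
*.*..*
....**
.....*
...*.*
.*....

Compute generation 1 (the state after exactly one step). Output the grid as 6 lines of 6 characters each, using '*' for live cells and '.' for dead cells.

Simulating step by step:
Generation 0 (given above): 10 live cells
Generation 1: 11 live cells
(generation 1 grid is the final answer)

Answer: **...*
*..*..
....*.
*....*
*...*.
....*.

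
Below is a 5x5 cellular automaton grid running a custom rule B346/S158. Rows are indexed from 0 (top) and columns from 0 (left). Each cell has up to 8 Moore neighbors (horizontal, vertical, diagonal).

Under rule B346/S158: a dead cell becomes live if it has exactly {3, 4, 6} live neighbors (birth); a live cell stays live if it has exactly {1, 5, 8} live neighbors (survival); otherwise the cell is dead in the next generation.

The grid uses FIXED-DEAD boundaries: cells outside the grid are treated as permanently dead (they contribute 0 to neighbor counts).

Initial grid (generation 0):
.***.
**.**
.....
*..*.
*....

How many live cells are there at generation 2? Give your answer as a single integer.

Simulating step by step:
Generation 0 (given above): 10 live cells
Generation 1: 9 live cells
*...*
.....
*****
*....
*....
Generation 2: 9 live cells
.....
*****
....*
..**.
*....
Population at generation 2: 9

Answer: 9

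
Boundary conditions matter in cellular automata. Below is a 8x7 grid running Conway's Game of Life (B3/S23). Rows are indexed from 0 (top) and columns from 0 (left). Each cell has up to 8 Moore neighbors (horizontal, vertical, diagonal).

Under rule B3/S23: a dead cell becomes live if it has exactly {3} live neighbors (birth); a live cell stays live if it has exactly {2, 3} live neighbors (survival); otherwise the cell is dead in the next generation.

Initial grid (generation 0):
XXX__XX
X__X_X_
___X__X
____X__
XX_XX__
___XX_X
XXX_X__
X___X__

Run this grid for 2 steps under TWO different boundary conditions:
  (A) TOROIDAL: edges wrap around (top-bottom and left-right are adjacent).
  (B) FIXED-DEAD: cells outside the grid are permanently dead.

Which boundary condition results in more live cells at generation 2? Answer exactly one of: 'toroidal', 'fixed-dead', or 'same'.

Answer: fixed-dead

Derivation:
Under TOROIDAL boundary, generation 2:
__XX_X_
___X_X_
__XX___
X_X_XX_
X__X_X_
__XX_XX
XX_X__X
X___X_X
Population = 25

Under FIXED-DEAD boundary, generation 2:
XXXXXXX
X__X___
__XX_XX
__X_XX_
___X___
__XX___
XXXX___
X_XX___
Population = 26

Comparison: toroidal=25, fixed-dead=26 -> fixed-dead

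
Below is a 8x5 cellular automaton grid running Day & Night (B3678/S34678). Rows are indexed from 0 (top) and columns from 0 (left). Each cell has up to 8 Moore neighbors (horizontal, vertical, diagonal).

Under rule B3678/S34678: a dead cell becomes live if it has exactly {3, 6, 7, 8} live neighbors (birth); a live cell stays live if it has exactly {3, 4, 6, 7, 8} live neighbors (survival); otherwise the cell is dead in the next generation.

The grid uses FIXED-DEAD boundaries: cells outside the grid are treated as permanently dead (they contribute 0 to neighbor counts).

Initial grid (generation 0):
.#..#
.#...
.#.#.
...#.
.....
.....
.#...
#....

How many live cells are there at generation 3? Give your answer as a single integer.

Answer: 0

Derivation:
Simulating step by step:
Generation 0 (given above): 8 live cells
Generation 1: 2 live cells
.....
#....
.....
..#..
.....
.....
.....
.....
Generation 2: 0 live cells
.....
.....
.....
.....
.....
.....
.....
.....
Generation 3: 0 live cells
.....
.....
.....
.....
.....
.....
.....
.....
Population at generation 3: 0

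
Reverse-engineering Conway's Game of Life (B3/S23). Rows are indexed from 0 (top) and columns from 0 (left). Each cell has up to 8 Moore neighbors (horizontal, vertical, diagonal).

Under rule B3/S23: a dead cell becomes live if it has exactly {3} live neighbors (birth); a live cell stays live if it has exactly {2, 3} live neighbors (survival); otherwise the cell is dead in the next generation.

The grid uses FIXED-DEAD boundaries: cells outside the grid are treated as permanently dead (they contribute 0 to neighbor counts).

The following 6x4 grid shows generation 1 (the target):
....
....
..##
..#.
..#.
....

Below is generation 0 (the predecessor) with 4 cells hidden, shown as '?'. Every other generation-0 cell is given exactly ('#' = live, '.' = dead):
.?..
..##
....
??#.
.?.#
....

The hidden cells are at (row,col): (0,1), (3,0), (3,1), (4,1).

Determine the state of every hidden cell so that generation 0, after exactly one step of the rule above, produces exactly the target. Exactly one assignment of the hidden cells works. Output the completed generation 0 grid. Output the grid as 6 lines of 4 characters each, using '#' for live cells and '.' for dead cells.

Hidden generation-0 cells (in order): (0,1), (3,0), (3,1), (4,1).
A hidden cell only influences target cells in its own 3x3 neighborhood. Try each of the 2^4 = 16 assignments, step the completed generation 0 forward once under B3/S23, and compare with the target:
  (0,1)=. (3,0)=. (3,1)=. (4,1)=. -> step gives (3,2)='.' but target has '#' -> reject
  (0,1)=. (3,0)=. (3,1)=. (4,1)=# -> step reproduces the target at every cell -> ACCEPT
  (0,1)=. (3,0)=. (3,1)=# (4,1)=. -> step gives (2,1)='#' but target has '.' -> reject
  (0,1)=. (3,0)=. (3,1)=# (4,1)=# -> step gives (2,1)='#' but target has '.' -> reject
  (0,1)=. (3,0)=# (3,1)=. (4,1)=. -> step gives (2,1)='#' but target has '.' -> reject
  (0,1)=. (3,0)=# (3,1)=. (4,1)=# -> step gives (2,1)='#' but target has '.' -> reject
  (0,1)=. (3,0)=# (3,1)=# (4,1)=. -> step gives (2,2)='.' but target has '#' -> reject
  (0,1)=. (3,0)=# (3,1)=# (4,1)=# -> step gives (2,2)='.' but target has '#' -> reject
  (0,1)=# (3,0)=. (3,1)=. (4,1)=. -> step gives (0,2)='#' but target has '.' -> reject
  (0,1)=# (3,0)=. (3,1)=. (4,1)=# -> step gives (0,2)='#' but target has '.' -> reject
  (0,1)=# (3,0)=. (3,1)=# (4,1)=. -> step gives (0,2)='#' but target has '.' -> reject
  (0,1)=# (3,0)=. (3,1)=# (4,1)=# -> step gives (0,2)='#' but target has '.' -> reject
  (0,1)=# (3,0)=# (3,1)=. (4,1)=. -> step gives (0,2)='#' but target has '.' -> reject
  (0,1)=# (3,0)=# (3,1)=. (4,1)=# -> step gives (0,2)='#' but target has '.' -> reject
  (0,1)=# (3,0)=# (3,1)=# (4,1)=. -> step gives (0,2)='#' but target has '.' -> reject
  (0,1)=# (3,0)=# (3,1)=# (4,1)=# -> step gives (0,2)='#' but target has '.' -> reject
Unique solution: (0,1)=dead, (3,0)=dead, (3,1)=dead, (4,1)=live.
Check: live-neighbor counts of every cell in the completed generation 0:
0122
0111
0233
1222
1131
1121
Applying B3/S23 to generation 0 with these counts gives:
....
....
..##
..#.
..#.
....
which matches the target exactly.

Answer: ....
..##
....
..#.
.#.#
....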